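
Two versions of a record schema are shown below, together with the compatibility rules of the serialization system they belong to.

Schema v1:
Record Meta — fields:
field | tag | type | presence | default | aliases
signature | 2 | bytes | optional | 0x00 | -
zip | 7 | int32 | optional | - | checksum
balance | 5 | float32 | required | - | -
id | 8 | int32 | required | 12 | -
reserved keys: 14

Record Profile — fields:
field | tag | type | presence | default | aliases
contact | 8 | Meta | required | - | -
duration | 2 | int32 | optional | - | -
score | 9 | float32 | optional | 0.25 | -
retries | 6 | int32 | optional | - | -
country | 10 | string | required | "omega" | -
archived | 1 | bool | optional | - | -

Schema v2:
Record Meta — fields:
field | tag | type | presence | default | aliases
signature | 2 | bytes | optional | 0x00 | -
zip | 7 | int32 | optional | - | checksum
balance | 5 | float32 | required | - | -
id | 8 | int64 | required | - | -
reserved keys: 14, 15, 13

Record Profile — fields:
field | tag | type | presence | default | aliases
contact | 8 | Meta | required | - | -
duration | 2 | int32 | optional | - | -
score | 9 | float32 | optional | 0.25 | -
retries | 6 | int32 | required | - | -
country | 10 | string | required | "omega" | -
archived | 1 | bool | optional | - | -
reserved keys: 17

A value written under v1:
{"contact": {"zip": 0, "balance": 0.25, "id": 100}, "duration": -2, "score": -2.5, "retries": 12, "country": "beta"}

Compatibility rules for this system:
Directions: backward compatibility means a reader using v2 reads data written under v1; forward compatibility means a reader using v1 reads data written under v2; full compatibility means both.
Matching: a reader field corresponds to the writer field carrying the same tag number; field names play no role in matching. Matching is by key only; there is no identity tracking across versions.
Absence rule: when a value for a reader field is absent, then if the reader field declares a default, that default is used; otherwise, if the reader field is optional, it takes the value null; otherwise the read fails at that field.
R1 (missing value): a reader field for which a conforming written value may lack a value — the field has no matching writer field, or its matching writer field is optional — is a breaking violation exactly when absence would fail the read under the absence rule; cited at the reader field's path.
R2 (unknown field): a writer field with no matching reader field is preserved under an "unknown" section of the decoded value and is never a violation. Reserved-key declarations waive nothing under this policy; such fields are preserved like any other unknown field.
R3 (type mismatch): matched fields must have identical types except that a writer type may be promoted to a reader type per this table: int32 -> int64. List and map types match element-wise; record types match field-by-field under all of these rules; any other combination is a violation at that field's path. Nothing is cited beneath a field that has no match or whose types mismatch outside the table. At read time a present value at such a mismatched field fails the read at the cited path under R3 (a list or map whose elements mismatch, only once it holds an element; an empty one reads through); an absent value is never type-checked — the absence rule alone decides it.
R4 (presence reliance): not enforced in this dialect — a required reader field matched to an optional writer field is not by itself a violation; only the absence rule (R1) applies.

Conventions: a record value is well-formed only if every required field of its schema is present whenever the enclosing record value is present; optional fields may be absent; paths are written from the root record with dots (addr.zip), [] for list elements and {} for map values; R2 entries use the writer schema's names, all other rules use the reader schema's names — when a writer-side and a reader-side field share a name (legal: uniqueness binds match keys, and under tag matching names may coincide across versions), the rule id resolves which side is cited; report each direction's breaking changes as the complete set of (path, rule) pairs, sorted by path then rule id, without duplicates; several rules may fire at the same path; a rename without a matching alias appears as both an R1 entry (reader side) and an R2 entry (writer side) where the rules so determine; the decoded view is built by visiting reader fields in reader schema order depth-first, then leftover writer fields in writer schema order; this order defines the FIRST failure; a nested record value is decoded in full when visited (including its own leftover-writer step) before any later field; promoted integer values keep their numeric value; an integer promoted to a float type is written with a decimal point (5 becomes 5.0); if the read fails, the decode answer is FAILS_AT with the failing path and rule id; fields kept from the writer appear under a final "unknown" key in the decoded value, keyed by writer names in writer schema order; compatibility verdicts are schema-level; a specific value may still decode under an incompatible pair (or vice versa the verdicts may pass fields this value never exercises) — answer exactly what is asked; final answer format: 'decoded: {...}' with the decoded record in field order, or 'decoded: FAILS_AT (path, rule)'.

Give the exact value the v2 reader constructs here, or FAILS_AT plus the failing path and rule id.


decoded: {"contact": {"signature": 0x00, "zip": 0, "balance": 0.25, "id": 100}, "duration": -2, "score": -2.5, "retries": 12, "country": "beta", "archived": null}

in Profile below, arrows point writer -> reader
decode (reader v2):
  contact.signature := 0x00 (absent -> default)
  contact.zip := 0
  contact.balance := 0.25
  contact.id := 100 (int32 -> int64)
  duration := -2
  score := -2.5
  retries := 12
  country := "beta"
  archived := null (absent, optional -> null)
  => decoded: {"contact": {"signature": 0x00, "zip": 0, "balance": 0.25, "id": 100}, "duration": -2, "score": -2.5, "retries": 12, "country": "beta", "archived": null}
remaining Profile differences; none change what is asked:
  field retries in record Profile: optional changed to required -> a verdict-level change on Profile — the shown value reads the same
  field id in record Meta: type int32 changed to int64 (its default is dropped) -> a verdict-level change on Profile — the shown value reads the same


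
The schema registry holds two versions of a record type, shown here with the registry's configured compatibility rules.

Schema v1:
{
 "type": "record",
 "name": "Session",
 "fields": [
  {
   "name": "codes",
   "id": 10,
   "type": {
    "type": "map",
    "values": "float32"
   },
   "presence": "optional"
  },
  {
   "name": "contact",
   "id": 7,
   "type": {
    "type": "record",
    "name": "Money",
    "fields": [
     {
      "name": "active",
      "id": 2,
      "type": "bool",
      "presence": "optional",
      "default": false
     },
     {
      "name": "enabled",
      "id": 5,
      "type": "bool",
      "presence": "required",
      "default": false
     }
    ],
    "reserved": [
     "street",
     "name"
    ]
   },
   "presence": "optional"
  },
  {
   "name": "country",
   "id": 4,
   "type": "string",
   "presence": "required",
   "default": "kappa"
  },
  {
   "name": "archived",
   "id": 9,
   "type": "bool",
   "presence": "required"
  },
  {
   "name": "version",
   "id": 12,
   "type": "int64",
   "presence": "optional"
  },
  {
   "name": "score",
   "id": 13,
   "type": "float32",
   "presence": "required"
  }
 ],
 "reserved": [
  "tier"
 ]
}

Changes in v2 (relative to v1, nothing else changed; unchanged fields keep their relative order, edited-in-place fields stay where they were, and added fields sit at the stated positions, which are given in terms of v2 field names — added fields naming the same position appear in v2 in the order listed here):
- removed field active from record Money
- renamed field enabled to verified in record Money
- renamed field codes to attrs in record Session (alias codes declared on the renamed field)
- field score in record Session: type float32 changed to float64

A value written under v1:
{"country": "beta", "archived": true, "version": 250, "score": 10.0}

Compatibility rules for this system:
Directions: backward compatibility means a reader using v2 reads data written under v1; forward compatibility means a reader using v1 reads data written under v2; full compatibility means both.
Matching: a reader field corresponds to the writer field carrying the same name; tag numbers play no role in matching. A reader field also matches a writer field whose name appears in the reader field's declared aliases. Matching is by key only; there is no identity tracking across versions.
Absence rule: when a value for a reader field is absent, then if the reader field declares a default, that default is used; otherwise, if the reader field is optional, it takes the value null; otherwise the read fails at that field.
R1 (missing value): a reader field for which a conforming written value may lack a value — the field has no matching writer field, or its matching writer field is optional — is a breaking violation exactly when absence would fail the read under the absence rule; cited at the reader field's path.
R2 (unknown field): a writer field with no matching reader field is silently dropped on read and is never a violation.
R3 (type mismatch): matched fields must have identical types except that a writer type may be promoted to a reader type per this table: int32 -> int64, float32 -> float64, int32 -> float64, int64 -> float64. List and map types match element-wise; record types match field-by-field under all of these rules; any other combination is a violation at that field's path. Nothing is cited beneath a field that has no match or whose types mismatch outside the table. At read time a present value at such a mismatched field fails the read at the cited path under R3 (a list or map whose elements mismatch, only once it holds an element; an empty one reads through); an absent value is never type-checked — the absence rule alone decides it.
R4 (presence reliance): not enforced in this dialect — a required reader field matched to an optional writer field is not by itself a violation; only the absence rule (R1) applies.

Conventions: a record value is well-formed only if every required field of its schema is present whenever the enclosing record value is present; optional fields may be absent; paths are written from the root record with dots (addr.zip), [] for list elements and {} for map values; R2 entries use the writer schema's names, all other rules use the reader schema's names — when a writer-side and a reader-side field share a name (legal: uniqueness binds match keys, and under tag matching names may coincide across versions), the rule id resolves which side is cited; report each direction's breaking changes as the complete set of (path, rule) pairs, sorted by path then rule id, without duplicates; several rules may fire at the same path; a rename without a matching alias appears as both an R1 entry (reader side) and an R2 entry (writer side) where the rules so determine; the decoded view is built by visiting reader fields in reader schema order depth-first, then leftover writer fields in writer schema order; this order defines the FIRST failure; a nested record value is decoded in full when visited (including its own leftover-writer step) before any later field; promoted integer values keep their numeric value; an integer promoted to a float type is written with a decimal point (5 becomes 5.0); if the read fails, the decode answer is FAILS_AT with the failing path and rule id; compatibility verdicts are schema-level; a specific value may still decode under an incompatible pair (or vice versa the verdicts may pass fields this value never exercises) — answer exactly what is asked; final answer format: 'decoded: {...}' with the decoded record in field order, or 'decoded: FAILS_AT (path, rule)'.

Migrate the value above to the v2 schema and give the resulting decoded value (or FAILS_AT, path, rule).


decoded: {"attrs": null, "contact": null, "country": "beta", "archived": true, "version": 250, "score": 10.0}

each type pair in Session: writer, then reader
decode walk for Session under reader schema v2:
  attrs := null (missing; optional => null)
  contact := null (missing; optional => null)
  country := "beta"
  archived := true
  version := 250
  score := 10.0 (float32 -> float64)
  => decoded: {"attrs": null, "contact": null, "country": "beta", "archived": true, "version": 250, "score": 10.0}
remaining Session differences; none change what is asked:
  removed field active from record Money -> inert under this dialect — no rule fires on Session and the result does not move
  renamed field enabled to verified in record Money -> inert under this dialect — no rule fires on Session and the result does not move
  field score in record Session: type float32 changed to float64 -> a verdict-level change on Session — the shown value reads the same


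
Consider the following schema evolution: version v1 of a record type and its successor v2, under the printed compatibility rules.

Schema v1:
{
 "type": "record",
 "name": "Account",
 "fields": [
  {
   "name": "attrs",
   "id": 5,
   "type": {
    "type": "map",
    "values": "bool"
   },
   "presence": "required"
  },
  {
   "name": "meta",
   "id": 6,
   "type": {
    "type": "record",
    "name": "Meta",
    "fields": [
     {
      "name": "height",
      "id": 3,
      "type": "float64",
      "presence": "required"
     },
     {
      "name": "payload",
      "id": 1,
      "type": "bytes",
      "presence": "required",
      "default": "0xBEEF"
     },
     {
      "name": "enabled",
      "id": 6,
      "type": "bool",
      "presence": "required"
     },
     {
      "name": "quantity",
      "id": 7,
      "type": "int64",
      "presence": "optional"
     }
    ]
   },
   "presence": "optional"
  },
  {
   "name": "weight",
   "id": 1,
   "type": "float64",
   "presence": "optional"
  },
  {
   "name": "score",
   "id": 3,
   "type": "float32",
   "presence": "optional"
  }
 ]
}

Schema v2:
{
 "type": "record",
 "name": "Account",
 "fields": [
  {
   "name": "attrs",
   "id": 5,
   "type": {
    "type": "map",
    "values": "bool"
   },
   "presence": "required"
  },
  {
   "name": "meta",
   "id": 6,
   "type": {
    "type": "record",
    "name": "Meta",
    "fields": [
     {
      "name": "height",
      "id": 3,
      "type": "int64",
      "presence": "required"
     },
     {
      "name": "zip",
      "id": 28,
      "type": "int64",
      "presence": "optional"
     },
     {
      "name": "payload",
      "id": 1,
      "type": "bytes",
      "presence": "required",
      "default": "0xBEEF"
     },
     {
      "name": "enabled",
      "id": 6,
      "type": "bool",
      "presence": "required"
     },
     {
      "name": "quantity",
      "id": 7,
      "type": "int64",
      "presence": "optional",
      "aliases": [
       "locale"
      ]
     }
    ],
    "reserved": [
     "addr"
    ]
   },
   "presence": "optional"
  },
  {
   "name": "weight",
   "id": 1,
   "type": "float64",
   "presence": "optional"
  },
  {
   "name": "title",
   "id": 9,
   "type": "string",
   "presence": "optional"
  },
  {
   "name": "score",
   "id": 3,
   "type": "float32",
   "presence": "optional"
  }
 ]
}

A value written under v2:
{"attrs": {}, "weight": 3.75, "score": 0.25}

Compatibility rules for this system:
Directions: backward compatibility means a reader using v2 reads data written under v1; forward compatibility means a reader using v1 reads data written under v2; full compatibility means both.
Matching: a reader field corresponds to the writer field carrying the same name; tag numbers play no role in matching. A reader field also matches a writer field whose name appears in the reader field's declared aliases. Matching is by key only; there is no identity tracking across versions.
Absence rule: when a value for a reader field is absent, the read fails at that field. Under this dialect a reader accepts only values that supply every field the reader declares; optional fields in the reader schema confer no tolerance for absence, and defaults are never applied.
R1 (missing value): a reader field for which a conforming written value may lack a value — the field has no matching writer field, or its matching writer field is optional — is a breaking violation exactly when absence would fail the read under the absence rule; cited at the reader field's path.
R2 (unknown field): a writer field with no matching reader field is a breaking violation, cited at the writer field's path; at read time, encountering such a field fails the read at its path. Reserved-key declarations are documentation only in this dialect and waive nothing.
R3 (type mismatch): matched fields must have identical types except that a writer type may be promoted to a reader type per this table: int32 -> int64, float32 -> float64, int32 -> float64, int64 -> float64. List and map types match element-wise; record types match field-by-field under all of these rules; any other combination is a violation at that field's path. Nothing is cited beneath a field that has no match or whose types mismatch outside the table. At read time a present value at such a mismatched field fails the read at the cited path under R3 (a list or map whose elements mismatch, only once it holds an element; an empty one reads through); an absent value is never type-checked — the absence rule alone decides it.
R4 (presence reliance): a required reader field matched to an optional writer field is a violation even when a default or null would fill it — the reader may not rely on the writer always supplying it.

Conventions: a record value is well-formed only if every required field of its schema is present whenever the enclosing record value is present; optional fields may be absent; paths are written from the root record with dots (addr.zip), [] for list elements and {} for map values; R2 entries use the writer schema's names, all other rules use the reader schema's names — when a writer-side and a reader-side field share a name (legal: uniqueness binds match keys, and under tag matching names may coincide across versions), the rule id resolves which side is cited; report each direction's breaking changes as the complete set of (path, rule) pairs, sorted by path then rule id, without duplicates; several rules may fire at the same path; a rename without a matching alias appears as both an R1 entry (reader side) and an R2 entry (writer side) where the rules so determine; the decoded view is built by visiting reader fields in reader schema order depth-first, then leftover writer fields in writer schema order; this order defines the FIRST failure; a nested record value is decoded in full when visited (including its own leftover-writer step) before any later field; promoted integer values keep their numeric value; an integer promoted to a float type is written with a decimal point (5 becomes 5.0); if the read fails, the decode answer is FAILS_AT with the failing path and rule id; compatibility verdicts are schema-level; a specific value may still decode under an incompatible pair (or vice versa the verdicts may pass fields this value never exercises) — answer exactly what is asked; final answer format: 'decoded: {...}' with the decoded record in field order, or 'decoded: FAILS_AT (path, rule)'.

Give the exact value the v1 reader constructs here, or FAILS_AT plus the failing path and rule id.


in Account below, arrows point writer -> reader
migrating the Account value to v1:
  attrs := {}
  read fails at meta under R1 (no fill)
  => FAILS_AT (meta, R1)
the other Account changes do not affect what is asked:
  added field zip to record Meta: optional int64, tag 28 (in v2 it sits immediately before payload) -> matters for Account compatibility verdicts, not for this value's decode
  field height in record Meta: type float64 changed to int64 -> matters for Account compatibility verdicts, not for this value's decode
  added field title to record Account: optional string, tag 9 (in v2 it sits immediately before score) -> matters for Account compatibility verdicts, not for this value's decode

decoded: FAILS_AT (meta, R1)


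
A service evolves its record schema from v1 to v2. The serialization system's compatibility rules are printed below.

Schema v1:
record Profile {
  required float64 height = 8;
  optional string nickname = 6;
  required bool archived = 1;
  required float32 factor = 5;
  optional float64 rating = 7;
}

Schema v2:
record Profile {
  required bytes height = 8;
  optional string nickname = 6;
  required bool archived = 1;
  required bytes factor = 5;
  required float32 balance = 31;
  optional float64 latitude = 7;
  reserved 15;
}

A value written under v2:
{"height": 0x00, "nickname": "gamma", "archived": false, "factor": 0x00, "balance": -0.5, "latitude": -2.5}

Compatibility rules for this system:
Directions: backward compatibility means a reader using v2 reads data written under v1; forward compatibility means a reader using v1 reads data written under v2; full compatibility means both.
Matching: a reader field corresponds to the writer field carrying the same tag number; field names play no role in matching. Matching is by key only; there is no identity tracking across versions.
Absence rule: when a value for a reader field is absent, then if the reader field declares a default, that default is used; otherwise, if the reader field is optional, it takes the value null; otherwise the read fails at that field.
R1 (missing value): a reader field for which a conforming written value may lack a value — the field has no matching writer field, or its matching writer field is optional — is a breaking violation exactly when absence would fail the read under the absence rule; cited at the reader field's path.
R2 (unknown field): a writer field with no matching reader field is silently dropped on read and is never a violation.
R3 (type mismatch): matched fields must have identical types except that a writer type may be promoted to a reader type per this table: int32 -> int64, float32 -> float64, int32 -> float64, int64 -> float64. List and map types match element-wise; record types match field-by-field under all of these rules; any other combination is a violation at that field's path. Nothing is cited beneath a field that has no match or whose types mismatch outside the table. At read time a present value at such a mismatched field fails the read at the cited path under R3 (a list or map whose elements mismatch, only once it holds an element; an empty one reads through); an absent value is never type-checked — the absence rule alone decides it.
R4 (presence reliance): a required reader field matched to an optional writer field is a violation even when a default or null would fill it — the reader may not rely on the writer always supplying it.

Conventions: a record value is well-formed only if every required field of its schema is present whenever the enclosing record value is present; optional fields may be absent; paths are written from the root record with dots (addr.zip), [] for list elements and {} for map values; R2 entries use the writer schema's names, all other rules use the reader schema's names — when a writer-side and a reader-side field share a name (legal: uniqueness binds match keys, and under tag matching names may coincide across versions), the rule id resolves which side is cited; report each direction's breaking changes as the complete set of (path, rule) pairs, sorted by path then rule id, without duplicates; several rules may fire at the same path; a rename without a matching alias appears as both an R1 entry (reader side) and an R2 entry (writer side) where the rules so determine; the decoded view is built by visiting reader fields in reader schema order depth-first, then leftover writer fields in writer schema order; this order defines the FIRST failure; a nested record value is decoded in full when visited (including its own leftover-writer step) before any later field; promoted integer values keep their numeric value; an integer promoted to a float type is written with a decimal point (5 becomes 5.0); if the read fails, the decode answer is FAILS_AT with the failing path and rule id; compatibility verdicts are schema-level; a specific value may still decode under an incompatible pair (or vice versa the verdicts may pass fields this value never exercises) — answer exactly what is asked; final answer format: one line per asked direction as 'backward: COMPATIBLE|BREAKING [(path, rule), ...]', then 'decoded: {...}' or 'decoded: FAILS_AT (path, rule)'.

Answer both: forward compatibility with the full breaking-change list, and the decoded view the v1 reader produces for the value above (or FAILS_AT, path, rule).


arrows below run writer -> reader for Profile
forward analysis of Profile with v1 as reader and v2 as writer:
  bytes -> float64, writer required: height aligns to height
  string -> string, writer optional: nickname aligns to nickname
  bool -> bool, writer required: archived aligns to archived
  bytes -> float32, writer required: factor aligns to factor
  float64 -> float64, writer optional: rating aligns to latitude
  balance (writer side), unknown to reader
  rule R3 violated at factor
  rule R3 violated at height
  => forward verdict for Profile: BREAKING, 2 violation(s)
migrating the Profile value to v1:
  read fails at height under R3
  => FAILS_AT (height, R3)
checking off the Profile differences that do not matter here:
  renamed field rating to latitude in record Profile -> no rule fires on it in Profile's dialect; the asked verdict holds
  added field balance to record Profile: required float32, tag 31 (in v2 it sits immediately before latitude) -> its effect on Profile is confined to the backward direction, not asked

forward: BREAKING [(factor, R3), (height, R3)]; decoded: FAILS_AT (height, R3)


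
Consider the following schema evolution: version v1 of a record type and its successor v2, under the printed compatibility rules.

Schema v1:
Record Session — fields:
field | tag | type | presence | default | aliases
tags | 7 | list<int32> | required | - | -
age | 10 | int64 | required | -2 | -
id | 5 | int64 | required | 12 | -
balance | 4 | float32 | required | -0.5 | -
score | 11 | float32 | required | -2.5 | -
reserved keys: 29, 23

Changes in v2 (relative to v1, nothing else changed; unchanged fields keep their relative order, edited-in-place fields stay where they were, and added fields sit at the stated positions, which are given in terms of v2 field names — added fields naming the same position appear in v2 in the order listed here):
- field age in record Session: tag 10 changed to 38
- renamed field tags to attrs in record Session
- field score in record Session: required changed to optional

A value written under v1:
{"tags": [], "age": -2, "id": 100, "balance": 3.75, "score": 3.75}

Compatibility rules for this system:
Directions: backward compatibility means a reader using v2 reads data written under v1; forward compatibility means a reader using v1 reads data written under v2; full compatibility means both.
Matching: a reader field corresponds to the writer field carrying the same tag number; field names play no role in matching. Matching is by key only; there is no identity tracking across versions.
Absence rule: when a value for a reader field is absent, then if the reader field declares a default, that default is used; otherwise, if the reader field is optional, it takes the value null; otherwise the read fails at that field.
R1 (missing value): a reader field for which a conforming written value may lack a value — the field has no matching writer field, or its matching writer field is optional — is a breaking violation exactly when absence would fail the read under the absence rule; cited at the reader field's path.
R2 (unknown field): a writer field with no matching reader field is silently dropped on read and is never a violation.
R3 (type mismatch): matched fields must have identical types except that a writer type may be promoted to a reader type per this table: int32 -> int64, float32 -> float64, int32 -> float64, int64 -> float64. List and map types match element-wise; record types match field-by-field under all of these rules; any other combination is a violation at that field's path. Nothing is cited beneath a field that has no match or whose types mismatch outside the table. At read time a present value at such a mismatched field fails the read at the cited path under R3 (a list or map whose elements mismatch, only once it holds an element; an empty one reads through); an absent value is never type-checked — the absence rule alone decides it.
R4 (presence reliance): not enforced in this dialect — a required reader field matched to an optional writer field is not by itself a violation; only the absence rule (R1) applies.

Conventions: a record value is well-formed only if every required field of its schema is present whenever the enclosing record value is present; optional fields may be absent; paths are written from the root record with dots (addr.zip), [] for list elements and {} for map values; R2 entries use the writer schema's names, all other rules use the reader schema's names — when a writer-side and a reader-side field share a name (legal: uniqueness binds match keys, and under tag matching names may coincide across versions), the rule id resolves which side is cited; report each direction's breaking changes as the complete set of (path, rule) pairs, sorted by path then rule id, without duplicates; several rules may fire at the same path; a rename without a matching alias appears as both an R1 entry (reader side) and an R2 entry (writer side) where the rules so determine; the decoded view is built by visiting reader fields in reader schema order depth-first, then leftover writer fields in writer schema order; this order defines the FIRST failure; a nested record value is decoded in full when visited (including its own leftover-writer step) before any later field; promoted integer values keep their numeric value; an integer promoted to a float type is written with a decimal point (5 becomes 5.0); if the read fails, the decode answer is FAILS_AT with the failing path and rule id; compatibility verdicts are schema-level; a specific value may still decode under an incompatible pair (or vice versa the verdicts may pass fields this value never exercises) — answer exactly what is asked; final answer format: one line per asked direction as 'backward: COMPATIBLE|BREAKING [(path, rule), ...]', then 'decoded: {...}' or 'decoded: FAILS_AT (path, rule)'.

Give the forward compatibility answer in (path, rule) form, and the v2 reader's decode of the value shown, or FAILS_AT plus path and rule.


the writer's type comes first in each Session pair
checking forward for Session: reader v1 against writer v2:
  writer required, list<int32> -> list<int32>: reader tags maps from writer attrs
  age: no writer match
  writer required, int64 -> int64: reader id maps from writer id
  writer required, float32 -> float32: reader balance maps from writer balance
  writer optional, float32 -> float32: reader score maps from writer score
  writer age: unknown to reader
  => forward verdict for Session: COMPATIBLE, no violations
migrating the Session value to v2:
  attrs := [] (from writer tags)
  age := -2 (missing; default applied)
  id := 100
  balance := 3.75
  score := 3.75
  writer age: no reader field; dropped
  => decoded: {"attrs": [], "age": -2, "id": 100, "balance": 3.75, "score": 3.75}
diffs on Session not affecting the asked answer:
  field age in record Session: tag 10 changed to 38 -> fires no rule on Session, leaving the asked answer as it is
  field score in record Session: required changed to optional -> fires no rule on Session, leaving the asked answer as it is

forward: COMPATIBLE []; decoded: {"attrs": [], "age": -2, "id": 100, "balance": 3.75, "score": 3.75}


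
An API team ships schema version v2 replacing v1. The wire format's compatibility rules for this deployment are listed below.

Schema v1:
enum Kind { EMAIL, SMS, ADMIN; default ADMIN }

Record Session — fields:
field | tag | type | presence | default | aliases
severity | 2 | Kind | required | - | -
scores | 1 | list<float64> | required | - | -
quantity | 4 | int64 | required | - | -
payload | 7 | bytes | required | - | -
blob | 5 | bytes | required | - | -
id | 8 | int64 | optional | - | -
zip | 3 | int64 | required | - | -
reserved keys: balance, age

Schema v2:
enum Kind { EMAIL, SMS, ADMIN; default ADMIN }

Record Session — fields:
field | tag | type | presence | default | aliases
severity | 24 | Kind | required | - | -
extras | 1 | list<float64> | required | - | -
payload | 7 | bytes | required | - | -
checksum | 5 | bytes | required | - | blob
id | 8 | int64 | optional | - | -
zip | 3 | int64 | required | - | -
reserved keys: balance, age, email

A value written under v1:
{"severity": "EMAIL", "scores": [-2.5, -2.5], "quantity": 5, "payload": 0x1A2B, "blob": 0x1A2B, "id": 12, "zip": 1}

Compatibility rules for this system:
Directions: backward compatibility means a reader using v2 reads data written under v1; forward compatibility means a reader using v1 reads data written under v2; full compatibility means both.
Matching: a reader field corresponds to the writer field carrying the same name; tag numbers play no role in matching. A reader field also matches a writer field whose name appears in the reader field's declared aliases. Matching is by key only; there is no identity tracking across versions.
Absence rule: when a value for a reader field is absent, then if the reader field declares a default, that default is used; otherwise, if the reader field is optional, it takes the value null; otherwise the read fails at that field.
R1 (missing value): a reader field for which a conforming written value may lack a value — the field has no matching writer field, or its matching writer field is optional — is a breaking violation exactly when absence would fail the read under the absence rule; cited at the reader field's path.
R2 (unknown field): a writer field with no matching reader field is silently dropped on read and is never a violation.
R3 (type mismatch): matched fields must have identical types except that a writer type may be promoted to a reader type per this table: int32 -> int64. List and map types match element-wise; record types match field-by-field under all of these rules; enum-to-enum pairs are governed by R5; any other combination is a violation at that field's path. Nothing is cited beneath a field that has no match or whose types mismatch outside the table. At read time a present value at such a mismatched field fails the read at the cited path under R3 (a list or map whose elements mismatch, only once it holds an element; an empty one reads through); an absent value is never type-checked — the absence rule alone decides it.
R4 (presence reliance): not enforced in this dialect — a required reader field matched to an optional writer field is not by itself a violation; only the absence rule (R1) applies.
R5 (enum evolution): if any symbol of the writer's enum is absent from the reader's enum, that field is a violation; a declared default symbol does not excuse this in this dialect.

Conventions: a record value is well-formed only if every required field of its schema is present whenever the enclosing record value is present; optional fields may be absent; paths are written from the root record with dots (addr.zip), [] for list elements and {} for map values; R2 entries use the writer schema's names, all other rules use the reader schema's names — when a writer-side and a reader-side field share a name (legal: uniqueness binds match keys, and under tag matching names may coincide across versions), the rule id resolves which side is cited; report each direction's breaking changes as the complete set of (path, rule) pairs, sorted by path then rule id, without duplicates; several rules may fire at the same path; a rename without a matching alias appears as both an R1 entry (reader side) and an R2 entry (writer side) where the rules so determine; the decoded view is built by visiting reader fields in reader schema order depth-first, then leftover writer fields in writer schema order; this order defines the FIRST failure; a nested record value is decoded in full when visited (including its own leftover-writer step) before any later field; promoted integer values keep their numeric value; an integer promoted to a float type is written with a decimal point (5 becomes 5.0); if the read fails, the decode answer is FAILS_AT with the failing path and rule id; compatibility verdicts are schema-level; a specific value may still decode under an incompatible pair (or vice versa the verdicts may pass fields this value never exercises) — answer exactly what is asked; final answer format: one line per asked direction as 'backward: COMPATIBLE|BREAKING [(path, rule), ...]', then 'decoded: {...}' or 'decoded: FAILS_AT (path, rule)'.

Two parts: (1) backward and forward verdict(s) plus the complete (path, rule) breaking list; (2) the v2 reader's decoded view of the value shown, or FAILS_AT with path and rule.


backward: BREAKING [(extras, R1)]; forward: BREAKING [(blob, R1), (quantity, R1), (scores, R1)]; decoded: FAILS_AT (extras, R1)

each type pair in Session: writer, then reader
backward pass over Session, reader schema v2, writer schema v1:
  severity <- severity (Kind -> Kind, writer required)
  extras has no writer counterpart
  payload <- payload (bytes -> bytes, writer required)
  checksum <- blob (bytes -> bytes, writer required)
  id <- id (int64 -> int64, writer optional)
  zip <- zip (int64 -> int64, writer required)
  leftover writer field: scores
  leftover writer field: quantity
  breaking: (extras, R1)
  backward on Session therefore BREAKING (1)
forward pass over Session, reader schema v1, writer schema v2:
  severity <- severity (Kind -> Kind, writer required)
  scores has no writer counterpart
  quantity has no writer counterpart
  payload <- payload (bytes -> bytes, writer required)
  blob has no writer counterpart
  id <- id (int64 -> int64, writer optional)
  zip <- zip (int64 -> int64, writer required)
  leftover writer field: extras
  leftover writer field: checksum
  breaking: (blob, R1)
  breaking: (quantity, R1)
  breaking: (scores, R1)
  forward on Session therefore BREAKING (3)
decoding the Session value with the v2 reader:
  severity := "EMAIL"
  read fails at extras under R1 (no fill)
  => FAILS_AT (extras, R1)


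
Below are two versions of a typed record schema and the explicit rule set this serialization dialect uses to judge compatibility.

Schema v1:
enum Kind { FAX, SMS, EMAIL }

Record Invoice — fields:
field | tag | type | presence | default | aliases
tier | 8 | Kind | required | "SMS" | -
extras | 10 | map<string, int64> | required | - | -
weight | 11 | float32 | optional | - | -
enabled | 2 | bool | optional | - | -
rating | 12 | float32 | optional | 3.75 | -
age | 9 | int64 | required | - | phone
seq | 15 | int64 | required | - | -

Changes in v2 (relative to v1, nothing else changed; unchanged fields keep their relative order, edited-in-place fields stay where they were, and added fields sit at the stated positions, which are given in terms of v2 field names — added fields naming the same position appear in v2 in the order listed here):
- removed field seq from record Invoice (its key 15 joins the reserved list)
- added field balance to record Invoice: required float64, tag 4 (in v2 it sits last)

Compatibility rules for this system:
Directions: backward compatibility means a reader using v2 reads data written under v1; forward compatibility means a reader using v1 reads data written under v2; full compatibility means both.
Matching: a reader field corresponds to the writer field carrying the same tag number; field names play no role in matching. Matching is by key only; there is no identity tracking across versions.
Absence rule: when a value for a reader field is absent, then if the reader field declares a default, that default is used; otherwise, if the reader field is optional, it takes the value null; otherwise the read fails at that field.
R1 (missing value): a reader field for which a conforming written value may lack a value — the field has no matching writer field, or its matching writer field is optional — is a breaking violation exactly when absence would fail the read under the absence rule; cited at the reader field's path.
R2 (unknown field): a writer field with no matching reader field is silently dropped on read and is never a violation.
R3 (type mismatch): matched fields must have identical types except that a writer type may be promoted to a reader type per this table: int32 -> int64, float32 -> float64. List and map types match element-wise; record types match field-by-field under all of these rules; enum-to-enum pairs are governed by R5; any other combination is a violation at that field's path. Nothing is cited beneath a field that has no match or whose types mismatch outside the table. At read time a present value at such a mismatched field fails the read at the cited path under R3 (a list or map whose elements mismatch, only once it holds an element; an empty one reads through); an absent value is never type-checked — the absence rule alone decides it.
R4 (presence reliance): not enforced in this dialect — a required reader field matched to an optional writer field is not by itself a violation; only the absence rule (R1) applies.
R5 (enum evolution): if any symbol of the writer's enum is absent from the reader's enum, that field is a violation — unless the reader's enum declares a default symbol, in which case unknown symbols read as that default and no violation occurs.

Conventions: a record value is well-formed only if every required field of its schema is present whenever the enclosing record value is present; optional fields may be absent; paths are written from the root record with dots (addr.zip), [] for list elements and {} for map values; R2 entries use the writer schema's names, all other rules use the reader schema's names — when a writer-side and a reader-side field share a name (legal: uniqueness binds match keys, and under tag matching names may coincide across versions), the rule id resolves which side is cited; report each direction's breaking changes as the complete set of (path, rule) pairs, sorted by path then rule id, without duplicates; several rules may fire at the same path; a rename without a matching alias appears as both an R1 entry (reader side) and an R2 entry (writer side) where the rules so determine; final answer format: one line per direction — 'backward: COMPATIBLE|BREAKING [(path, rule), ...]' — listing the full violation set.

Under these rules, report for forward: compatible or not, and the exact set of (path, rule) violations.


the writer's type comes first in each Invoice pair
forward pass over Invoice, reader schema v1, writer schema v2:
  writer required, Kind -> Kind: reader tier maps from writer tier
  writer required, map<string, int64> -> map<string, int64>: reader extras maps from writer extras
  writer optional, float32 -> float32: reader weight maps from writer weight
  writer optional, bool -> bool: reader enabled maps from writer enabled
  writer optional, float32 -> float32: reader rating maps from writer rating
  writer required, int64 -> int64: reader age maps from writer age
  no writer field matches reader seq
  writer balance: unknown to reader
  rule R1 violated at seq
  => 1 violation(s): forward is BREAKING for Invoice
checking off the Invoice differences that do not matter here:
  added field balance to record Invoice: required float64, tag 4 (in v2 it sits last) -> fires only in the backward direction of Invoice, which is not asked here

forward: BREAKING [(seq, R1)]
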